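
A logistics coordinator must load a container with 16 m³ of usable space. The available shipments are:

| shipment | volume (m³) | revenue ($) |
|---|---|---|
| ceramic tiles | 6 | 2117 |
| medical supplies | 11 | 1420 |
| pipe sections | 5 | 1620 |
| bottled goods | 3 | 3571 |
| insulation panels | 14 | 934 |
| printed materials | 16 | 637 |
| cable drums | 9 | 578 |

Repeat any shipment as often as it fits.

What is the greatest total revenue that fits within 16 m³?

Taking 5×bottled goods: 15 m³ used, 17855 in revenue.
No other feasible combination exceeds 17855.

17855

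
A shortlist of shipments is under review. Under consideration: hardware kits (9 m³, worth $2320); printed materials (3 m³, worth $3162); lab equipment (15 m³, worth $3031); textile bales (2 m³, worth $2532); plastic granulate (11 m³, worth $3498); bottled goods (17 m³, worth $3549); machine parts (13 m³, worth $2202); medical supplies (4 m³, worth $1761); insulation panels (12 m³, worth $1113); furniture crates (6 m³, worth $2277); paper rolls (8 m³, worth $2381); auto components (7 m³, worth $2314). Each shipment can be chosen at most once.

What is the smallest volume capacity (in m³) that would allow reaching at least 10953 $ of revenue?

20

Need the lightest bundle worth ≥ 10953.
printed materials + textile bales + plastic granulate + medical supplies reaches 10953 using 20 m³.
Below 20 m³ the best achievable stays under 10953.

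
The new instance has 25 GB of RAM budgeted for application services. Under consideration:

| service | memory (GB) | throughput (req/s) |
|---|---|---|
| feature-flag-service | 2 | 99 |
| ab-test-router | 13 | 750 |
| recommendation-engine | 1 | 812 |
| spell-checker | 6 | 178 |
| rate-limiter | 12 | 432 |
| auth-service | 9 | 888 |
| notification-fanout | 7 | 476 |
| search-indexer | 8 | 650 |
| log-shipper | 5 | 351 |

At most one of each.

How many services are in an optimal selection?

Optimal total is 2826.
One optimal bundle: recommendation-engine + auth-service + notification-fanout + search-indexer (25 GB).
Every optimal selection uses 4 services.

4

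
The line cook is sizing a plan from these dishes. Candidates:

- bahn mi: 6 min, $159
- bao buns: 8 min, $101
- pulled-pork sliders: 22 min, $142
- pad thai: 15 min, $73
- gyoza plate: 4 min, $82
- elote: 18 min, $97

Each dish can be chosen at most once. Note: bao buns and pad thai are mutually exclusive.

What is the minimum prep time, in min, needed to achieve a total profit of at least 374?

32

Look for the lowest-prep combination reaching 374.
Taking bahn mi + pulled-pork sliders + gyoza plate gives 383 (≥ 374) for 32 min.
Any bundle with less than 32 min falls short of 374.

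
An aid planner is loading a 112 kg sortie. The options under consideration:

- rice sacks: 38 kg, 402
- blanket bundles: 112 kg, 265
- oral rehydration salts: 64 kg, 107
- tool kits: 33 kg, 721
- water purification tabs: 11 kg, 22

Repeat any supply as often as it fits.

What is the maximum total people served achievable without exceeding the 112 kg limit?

2185

Best packing: 3×tool kits + water purification tabs — 110 kg, 2185 total.
Nothing else within 112 kg beats 2185.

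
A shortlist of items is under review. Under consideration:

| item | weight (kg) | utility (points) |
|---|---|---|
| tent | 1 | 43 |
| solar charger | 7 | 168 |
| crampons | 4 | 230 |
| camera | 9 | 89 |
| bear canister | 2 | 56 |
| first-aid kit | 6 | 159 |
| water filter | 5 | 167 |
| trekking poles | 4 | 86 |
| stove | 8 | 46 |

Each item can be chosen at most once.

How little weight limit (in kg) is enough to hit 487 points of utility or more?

Minimise kg subject to total utility ≥ 487.
tent + crampons + bear canister + water filter reaches 496 using 12 kg.
Any bundle with less than 12 kg falls short of 487.

12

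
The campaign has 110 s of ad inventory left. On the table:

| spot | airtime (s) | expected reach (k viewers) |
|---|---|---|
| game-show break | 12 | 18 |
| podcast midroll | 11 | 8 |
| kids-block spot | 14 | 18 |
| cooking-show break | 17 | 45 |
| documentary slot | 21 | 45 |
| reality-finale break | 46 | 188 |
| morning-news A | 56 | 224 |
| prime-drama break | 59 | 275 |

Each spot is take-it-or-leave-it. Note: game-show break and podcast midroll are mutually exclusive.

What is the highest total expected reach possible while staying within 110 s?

Reality-finale break + prime-drama break uses 105 of the 110 s and totals 463.
Every other selection either busts 110 s or breaks a pairing rule or fails to beat 463.

463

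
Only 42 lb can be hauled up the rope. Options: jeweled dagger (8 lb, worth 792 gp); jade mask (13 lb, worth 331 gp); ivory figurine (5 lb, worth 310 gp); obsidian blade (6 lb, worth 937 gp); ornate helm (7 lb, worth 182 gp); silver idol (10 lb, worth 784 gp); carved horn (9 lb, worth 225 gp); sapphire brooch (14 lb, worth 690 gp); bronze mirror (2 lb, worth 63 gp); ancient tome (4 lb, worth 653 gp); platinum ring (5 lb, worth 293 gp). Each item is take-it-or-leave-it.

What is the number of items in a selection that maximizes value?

5

Best achievable value is 3856.
One optimal bundle: jeweled dagger + obsidian blade + silver idol + sapphire brooch + ancient tome (42 lb).
Every optimal selection uses 5 items.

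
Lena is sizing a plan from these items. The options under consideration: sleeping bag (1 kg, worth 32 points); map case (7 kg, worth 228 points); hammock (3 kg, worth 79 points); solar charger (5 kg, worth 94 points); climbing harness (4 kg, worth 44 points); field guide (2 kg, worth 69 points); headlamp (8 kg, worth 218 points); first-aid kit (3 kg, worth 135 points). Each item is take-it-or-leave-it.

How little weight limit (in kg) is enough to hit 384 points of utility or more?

Minimise kg subject to total utility ≥ 384.
sleeping bag + map case + first-aid kit: 395 utility at 11 kg.
No combination under 11 kg hits 384.

11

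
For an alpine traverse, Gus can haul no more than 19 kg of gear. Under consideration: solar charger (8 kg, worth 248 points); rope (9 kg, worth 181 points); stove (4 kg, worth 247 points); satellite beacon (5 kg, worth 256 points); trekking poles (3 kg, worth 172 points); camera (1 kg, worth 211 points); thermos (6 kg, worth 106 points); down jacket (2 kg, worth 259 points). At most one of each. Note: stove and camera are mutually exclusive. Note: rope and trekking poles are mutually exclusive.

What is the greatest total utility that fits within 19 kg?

Density check — camera 211.00, down jacket 129.50, stove 61.75 are the best per kg.
Solar charger + satellite beacon + trekking poles + camera + down jacket uses 19 of the 19 kg and totals 1146.

1146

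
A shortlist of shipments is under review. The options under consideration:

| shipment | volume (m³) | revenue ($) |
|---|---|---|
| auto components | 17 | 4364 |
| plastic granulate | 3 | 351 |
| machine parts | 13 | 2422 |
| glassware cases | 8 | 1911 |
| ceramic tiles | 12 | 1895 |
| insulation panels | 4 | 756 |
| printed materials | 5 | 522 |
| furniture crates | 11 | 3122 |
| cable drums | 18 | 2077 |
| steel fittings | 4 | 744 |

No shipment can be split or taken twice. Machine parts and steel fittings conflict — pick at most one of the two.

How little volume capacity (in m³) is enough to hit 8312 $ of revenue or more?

35

Minimise m³ subject to total revenue ≥ 8312.
auto components + plastic granulate + insulation panels + furniture crates: 8593 revenue at 35 m³.
No combination under 35 m³ hits 8312.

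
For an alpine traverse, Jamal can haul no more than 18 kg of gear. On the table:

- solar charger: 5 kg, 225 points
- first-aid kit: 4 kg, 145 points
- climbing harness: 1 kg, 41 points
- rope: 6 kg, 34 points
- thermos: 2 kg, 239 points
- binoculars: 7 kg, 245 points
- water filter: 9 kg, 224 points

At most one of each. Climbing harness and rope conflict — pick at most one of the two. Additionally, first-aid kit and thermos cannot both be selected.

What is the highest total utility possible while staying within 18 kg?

750

Density check — thermos 119.50, solar charger 45.00, climbing harness 41.00, first-aid kit 36.25 are the best per kg.
Solar charger + climbing harness + thermos + binoculars uses 15 of the 18 kg and totals 750.
An exhaustive check of the 128 subsets confirms 750.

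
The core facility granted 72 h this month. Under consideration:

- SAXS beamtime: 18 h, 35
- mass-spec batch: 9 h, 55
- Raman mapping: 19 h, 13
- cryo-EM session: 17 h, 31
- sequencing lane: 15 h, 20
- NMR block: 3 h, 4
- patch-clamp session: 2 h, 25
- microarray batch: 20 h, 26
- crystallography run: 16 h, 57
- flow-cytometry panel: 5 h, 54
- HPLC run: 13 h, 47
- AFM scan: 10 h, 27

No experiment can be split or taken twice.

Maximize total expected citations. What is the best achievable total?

296

Density check — patch-clamp session 12.50, flow-cytometry panel 10.80, mass-spec batch 6.11, HPLC run 3.62 are the best per h.
Best packing: mass-spec batch + cryo-EM session + patch-clamp session + crystallography run + flow-cytometry panel + HPLC run + AFM scan — 72 h, 296 total.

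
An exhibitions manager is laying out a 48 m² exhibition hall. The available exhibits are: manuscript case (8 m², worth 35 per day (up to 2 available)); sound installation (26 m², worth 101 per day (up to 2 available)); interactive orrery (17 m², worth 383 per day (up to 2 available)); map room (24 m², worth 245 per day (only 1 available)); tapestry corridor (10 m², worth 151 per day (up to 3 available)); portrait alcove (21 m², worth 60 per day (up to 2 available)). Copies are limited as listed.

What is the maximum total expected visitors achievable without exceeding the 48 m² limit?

917

2×interactive orrery + tapestry corridor uses 44 of the 48 m² and totals 917.
No other feasible combination exceeds 917.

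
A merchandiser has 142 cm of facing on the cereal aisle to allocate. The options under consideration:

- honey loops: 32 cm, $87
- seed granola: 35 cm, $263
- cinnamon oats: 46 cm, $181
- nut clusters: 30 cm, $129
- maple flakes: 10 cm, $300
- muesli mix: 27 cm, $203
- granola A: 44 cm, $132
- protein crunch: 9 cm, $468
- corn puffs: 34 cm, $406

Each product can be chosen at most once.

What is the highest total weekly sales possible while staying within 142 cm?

1640

Taking seed granola + maple flakes + muesli mix + protein crunch + corn puffs: 115 cm used, 1640 in weekly sales.
The closest alternative, seed granola + cinnamon oats + maple flakes + protein crunch + corn puffs, reaches only 1618.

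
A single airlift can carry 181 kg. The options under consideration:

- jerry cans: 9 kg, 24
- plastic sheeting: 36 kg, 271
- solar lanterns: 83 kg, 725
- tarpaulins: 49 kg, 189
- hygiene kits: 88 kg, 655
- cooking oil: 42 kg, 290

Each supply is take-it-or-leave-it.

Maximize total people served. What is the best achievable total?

1404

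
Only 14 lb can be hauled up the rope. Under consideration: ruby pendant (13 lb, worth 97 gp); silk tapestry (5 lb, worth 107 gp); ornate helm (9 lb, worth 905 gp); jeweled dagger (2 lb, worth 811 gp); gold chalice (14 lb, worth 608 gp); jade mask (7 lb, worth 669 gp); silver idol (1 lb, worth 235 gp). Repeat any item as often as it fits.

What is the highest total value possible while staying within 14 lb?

5677

Ranking by ratio (value/lb): jeweled dagger 405.50, silver idol 235.00, ornate helm 100.56, jade mask 95.57.
Taking 7×jeweled dagger: 14 lb used, 5677 in value.
That's the maximum — no swap from here does better than 5677.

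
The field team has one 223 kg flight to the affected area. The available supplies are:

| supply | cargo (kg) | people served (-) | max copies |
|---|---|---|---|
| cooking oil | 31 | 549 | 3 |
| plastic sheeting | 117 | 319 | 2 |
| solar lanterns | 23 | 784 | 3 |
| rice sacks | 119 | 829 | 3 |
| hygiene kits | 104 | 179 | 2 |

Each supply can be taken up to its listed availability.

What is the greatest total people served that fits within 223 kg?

3999

Ranking by ratio (people served/kg): solar lanterns 34.09, cooking oil 17.71, rice sacks 6.97, plastic sheeting 2.73.
Best packing: 3×cooking oil + 3×solar lanterns — 162 kg, 3999 total.
Nothing else within 223 kg beats 3999.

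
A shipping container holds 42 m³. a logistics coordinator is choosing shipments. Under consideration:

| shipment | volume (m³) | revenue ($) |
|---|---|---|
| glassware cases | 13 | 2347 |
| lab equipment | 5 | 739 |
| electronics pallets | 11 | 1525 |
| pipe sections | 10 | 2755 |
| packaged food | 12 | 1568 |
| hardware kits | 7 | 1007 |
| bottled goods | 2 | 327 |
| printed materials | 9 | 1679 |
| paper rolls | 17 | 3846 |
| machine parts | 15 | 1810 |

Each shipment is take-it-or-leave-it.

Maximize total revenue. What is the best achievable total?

Density check — pipe sections 275.50, paper rolls 226.24, printed materials 186.56 are the best per m³.
Filling by ratio: pipe sections + bottled goods + printed materials + paper rolls for 8607, with 4 m³ left unused.
Dropping printed materials frees 9 m³; slotting in glassware cases (13 m³) lifts the total to 9275 at 42 m³.
Every other selection either busts 42 m³ or fails to beat 9275.

9275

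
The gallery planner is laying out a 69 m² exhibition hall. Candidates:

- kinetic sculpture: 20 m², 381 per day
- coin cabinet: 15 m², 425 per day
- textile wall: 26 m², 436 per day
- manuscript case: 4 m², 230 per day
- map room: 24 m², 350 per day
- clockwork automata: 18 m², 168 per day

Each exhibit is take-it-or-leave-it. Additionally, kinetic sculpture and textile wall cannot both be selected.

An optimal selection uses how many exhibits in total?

The maximum expected visitors within 69 m² is 1441.
For example coin cabinet + textile wall + manuscript case + map room achieves it, using 69 m².
Any selection reaching 1441 contains exactly 4 exhibits.

4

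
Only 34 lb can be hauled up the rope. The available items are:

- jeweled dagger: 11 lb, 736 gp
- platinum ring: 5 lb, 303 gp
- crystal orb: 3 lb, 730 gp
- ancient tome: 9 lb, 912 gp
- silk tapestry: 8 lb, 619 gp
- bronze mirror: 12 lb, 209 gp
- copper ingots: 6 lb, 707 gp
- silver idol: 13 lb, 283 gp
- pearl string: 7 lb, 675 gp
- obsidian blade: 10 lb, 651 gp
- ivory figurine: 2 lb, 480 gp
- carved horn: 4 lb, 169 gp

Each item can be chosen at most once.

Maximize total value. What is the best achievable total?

3807

Ranking by ratio (value/lb): crystal orb 243.33, ivory figurine 240.00, copper ingots 117.83, ancient tome 101.33.
Platinum ring + crystal orb + ancient tome + copper ingots + pearl string + ivory figurine uses 32 of the 34 lb and totals 3807.
Nothing else within 34 lb beats 3807.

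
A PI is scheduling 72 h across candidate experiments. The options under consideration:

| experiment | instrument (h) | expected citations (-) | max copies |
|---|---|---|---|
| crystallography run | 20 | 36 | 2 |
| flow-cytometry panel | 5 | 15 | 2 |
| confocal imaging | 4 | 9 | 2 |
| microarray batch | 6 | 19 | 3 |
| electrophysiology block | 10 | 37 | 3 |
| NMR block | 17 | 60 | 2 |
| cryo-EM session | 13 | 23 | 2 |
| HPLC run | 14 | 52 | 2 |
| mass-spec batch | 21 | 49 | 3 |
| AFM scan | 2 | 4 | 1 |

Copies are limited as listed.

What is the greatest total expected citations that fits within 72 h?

Density check — HPLC run 3.71, electrophysiology block 3.70, NMR block 3.53, microarray batch 3.17 are the best per h.
A density-first pass picks 2×microarray batch + 3×electrophysiology block + 2×HPLC run + AFM scan — 257 at 72 h.
Dropping 2×microarray batch and 2×electrophysiology block and AFM scan frees 34 h; slotting in 2×NMR block (34 h) lifts the total to 261 at 72 h.

261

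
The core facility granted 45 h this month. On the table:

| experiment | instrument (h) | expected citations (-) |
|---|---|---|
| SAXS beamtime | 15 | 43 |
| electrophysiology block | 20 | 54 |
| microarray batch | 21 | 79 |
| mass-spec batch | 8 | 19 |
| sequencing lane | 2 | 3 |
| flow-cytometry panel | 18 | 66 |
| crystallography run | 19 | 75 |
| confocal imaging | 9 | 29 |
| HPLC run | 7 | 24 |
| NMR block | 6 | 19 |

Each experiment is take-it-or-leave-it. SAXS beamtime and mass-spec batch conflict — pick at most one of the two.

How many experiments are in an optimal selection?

Optimal total is 165.
One optimal bundle: flow-cytometry panel + crystallography run + HPLC run (44 h).
Any selection reaching 165 contains exactly 3 experiments.

3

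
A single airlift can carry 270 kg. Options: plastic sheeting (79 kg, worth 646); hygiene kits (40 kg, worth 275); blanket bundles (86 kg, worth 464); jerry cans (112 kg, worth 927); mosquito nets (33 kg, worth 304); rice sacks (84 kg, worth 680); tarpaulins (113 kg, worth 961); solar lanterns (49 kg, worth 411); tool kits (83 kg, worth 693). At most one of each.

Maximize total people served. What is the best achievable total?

2233

Filling by ratio: hygiene kits + mosquito nets + tarpaulins + solar lanterns for 1951, with 35 kg left unused.
Dropping solar lanterns frees 49 kg; slotting in tool kits (83 kg) lifts the total to 2233 at 269 kg.
Next best is hygiene kits + mosquito nets + rice sacks + tarpaulins at 2220 (270 kg) — short by 13.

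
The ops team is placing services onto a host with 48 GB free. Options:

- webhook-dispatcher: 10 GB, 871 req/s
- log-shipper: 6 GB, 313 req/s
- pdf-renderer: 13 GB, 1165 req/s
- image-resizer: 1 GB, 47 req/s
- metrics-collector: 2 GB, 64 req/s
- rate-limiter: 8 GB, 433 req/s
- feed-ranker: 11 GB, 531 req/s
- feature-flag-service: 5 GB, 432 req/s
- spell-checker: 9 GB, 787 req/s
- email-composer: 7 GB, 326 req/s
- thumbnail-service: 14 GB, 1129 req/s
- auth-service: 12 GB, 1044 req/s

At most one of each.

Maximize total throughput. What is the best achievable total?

4125

Greedy by ratio would take webhook-dispatcher + pdf-renderer + image-resizer + metrics-collector + spell-checker + auth-service: 47 GB used, total 3978.
The 13 GB tied up in webhook-dispatcher and image-resizer and metrics-collector is better spent on thumbnail-service — total rises to 4125 (48 GB).
That's the maximum — no swap from here does better than 4125.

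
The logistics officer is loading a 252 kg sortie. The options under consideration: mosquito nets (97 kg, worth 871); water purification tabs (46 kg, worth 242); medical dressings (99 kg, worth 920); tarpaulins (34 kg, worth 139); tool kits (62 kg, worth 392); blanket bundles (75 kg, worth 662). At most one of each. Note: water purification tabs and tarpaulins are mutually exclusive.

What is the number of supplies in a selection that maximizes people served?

3

Best achievable people served is 2033.
One optimal bundle: mosquito nets + water purification tabs + medical dressings (242 kg).
All optima have 3 supplies.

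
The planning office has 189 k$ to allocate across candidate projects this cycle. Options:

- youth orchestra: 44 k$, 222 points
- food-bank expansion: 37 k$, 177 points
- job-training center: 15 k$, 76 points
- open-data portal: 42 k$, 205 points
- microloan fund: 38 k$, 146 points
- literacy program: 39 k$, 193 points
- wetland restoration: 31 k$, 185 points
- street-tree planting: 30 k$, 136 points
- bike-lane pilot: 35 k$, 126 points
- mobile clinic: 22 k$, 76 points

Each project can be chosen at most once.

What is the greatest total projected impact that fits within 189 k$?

Density check — wetland restoration 5.97, job-training center 5.07, youth orchestra 5.05, literacy program 4.95 are the best per k$.
A density-first pass picks youth orchestra + job-training center + open-data portal + literacy program + wetland restoration — 881 at 171 k$.
Replace job-training center with street-tree planting: the trade gains 60 net, giving 941 at 186 k$.
The closest alternative, youth orchestra + food-bank expansion + job-training center + literacy program + wetland restoration + mobile clinic, reaches only 929.

941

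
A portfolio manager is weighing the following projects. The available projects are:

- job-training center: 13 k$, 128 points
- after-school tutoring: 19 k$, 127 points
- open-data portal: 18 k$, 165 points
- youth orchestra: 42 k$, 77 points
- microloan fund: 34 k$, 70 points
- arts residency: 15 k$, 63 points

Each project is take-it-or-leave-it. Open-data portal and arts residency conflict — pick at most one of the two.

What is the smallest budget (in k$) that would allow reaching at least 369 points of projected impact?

50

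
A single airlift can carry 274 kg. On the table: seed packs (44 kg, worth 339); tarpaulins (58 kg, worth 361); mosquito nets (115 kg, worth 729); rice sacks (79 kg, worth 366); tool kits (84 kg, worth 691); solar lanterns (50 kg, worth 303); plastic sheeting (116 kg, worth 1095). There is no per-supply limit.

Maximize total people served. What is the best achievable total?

2190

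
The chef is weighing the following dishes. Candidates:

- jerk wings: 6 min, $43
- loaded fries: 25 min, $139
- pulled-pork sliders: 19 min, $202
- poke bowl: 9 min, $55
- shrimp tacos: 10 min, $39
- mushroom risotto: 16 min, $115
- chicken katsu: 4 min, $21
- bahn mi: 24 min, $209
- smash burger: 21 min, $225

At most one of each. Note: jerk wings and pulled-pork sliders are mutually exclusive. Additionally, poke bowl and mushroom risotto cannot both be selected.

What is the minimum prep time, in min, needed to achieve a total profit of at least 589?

64

Need the lightest bundle worth ≥ 589.
Taking pulled-pork sliders + bahn mi + smash burger gives 636 (≥ 589) for 64 min.
Any bundle with less than 64 min falls short of 589.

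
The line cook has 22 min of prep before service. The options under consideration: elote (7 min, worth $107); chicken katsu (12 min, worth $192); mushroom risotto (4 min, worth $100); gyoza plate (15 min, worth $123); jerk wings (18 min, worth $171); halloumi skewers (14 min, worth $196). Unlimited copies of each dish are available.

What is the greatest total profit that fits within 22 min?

Taking 5×mushroom risotto: 20 min used, 500 in profit.

500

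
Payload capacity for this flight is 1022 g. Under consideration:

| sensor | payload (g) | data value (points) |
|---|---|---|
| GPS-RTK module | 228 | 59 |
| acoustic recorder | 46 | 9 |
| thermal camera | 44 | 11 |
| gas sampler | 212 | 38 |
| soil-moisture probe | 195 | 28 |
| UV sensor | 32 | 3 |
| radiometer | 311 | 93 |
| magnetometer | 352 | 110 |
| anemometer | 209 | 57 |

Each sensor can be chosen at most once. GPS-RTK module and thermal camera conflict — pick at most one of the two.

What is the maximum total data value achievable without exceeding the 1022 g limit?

283

Density check — magnetometer 0.31, radiometer 0.30, anemometer 0.27, GPS-RTK module 0.26 are the best per g.
Acoustic recorder + thermal camera + UV sensor + radiometer + magnetometer + anemometer uses 994 of the 1022 g and totals 283.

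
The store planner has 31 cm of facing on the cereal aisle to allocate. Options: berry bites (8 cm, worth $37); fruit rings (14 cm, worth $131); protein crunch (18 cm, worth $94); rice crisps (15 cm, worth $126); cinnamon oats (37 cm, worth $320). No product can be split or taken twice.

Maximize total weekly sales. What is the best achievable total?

Ranking by ratio (weekly sales/cm): fruit rings 9.36, cinnamon oats 8.65, rice crisps 8.40, protein crunch 5.22.
Fruit rings + rice crisps uses 29 of the 31 cm and totals 257.
An exhaustive check of the 32 subsets confirms 257.

257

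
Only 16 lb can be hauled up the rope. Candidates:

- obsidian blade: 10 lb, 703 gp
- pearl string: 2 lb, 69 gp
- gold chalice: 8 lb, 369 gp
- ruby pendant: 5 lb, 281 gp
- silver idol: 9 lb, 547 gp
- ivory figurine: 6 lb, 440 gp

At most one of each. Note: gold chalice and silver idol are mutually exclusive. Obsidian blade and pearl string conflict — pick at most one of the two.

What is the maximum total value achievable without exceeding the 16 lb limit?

Ranking by ratio (value/lb): ivory figurine 73.33, obsidian blade 70.30, silver idol 60.78.
The ratio ordering already packs tightly: obsidian blade + ivory figurine, 16 lb, 1143.
Runner-up silver idol + ivory figurine tops out at 987.

1143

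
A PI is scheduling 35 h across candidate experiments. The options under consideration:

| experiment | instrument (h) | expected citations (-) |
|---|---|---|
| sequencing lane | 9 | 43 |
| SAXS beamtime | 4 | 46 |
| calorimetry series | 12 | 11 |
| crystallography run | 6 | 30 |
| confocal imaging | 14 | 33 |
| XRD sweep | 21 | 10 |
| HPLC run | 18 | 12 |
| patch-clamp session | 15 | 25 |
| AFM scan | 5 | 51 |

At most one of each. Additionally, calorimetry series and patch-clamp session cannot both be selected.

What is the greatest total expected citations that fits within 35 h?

Greedy by ratio would take sequencing lane + SAXS beamtime + crystallography run + AFM scan: 24 h used, total 170.
Dropping crystallography run frees 6 h; slotting in confocal imaging (14 h) lifts the total to 173 at 32 h.
Runner-up sequencing lane + SAXS beamtime + crystallography run + AFM scan tops out at 170.

173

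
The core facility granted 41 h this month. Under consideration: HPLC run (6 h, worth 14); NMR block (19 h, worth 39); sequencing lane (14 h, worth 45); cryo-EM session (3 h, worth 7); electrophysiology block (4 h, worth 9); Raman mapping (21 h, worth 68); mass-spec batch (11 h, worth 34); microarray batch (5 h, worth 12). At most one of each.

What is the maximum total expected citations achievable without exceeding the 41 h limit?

Ranking by ratio (expected citations/h): Raman mapping 3.24, sequencing lane 3.21, mass-spec batch 3.09, microarray batch 2.40.
A density-first pass picks sequencing lane + Raman mapping + microarray batch — 125 at 40 h.
Replace microarray batch with HPLC run: the trade gains 2 net, giving 127 at 41 h.

127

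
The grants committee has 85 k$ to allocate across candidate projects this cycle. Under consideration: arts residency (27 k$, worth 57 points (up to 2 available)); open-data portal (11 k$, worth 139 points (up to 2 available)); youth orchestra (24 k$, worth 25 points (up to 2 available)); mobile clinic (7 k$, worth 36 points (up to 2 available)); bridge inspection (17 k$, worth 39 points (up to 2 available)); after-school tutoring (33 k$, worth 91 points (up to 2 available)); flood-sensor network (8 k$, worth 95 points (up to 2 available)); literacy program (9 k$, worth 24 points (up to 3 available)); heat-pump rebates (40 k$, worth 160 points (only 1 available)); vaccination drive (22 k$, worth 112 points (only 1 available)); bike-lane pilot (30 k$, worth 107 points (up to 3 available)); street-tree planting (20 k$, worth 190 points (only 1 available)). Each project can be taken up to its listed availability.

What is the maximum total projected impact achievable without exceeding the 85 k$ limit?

770

By projected impact per k$: open-data portal 12.64, flood-sensor network 11.88, street-tree planting 9.50, mobile clinic 5.14 lead.
Taking the top-ratio projects first gives 2×open-data portal + 2×mobile clinic + 2×flood-sensor network + literacy program + street-tree planting for 754 (81 k$).
The 23 k$ tied up in 2×mobile clinic and literacy program is better spent on vaccination drive — total rises to 770 (80 k$).
That's the maximum — no swap from here does better than 770.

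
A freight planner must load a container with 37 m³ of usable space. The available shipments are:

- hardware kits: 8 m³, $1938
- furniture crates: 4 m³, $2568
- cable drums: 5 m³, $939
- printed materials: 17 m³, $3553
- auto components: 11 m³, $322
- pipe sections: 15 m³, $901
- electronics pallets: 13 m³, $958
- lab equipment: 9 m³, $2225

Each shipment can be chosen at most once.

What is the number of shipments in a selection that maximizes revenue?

4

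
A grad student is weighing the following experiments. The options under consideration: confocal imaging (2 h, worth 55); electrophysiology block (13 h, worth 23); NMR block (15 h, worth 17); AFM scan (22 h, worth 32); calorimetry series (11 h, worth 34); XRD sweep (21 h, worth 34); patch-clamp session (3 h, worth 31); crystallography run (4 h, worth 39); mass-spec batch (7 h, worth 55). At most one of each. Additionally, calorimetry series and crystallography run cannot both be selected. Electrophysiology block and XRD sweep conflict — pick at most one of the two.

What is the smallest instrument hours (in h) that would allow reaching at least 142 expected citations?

13

Need the lightest bundle worth ≥ 142.
confocal imaging + crystallography run + mass-spec batch: 149 expected citations at 13 h.
No combination under 13 h hits 142.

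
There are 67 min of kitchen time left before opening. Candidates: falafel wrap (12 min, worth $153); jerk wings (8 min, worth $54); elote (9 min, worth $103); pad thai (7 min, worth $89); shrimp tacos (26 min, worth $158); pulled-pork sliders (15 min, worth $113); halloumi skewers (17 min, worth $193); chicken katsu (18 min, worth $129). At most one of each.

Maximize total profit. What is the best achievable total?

667

A density-first pass picks falafel wrap + elote + pad thai + pulled-pork sliders + halloumi skewers — 651 at 60 min.
Replace pulled-pork sliders with chicken katsu: the trade gains 16 net, giving 667 at 63 min.
An exhaustive check of the 256 subsets confirms 667.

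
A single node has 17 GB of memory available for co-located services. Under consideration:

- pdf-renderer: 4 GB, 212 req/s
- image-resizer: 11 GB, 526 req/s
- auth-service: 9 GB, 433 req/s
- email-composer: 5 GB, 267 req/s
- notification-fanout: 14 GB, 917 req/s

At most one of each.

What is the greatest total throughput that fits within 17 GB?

Ranking by ratio (throughput/GB): notification-fanout 65.50, email-composer 53.40, pdf-renderer 53.00, auth-service 48.11.
The ratio ordering already packs tightly: notification-fanout, 14 GB, 917.

917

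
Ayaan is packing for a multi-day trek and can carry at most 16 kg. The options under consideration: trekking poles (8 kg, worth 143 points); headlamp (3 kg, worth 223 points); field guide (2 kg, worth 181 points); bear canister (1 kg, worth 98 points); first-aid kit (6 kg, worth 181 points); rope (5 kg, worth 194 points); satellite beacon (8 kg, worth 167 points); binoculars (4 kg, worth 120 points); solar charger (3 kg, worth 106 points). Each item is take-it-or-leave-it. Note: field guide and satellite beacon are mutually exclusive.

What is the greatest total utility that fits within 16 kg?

816

Filling by ratio: headlamp + field guide + bear canister + rope + solar charger for 802, with 2 kg left unused.
Replace solar charger with binoculars: the trade gains 14 net, giving 816 at 15 kg.
The closest alternative, headlamp + field guide + bear canister + first-aid kit + binoculars, reaches only 803.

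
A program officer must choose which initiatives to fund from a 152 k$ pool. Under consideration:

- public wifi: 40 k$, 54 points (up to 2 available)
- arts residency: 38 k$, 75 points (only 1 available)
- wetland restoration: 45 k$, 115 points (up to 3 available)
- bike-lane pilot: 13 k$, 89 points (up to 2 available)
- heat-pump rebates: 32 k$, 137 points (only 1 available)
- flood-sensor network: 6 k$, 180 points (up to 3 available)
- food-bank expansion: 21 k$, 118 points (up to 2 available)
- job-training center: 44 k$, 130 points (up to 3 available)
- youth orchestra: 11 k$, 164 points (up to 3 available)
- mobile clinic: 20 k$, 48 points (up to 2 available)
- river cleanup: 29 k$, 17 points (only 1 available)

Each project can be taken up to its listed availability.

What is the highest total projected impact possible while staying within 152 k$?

1583

By projected impact per k$: flood-sensor network 30.00, youth orchestra 14.91, bike-lane pilot 6.85 lead.
2×bike-lane pilot + heat-pump rebates + 3×flood-sensor network + 2×food-bank expansion + 3×youth orchestra uses 151 of the 152 k$ and totals 1583.
Every other selection either busts 152 k$ or exceeds an availability limit or fails to beat 1583.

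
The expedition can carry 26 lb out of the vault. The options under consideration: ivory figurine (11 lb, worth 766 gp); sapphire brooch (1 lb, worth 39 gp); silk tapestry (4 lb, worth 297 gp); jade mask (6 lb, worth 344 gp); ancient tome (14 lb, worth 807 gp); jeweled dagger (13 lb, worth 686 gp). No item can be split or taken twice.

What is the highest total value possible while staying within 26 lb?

1612

Density check — silk tapestry 74.25, ivory figurine 69.64, ancient tome 57.64, jade mask 57.33 are the best per lb.
Taking the top-ratio items first gives ivory figurine + sapphire brooch + silk tapestry + jade mask for 1446 (22 lb).
Replace silk tapestry and jade mask with ancient tome: the trade gains 166 net, giving 1612 at 26 lb.
Next best is ivory figurine + ancient tome at 1573 (25 lb) — short by 39.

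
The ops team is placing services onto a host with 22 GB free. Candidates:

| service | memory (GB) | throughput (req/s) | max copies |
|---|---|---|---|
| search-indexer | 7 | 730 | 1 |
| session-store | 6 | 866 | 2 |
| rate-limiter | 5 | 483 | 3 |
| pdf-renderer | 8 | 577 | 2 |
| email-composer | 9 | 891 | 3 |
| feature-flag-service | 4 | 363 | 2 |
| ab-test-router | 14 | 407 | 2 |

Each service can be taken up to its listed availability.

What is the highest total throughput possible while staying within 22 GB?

2698

Taking the top-ratio services first gives search-indexer + 2×session-store for 2462 (19 GB).
Replace search-indexer with 2×rate-limiter: the trade gains 236 net, giving 2698 at 22 GB.
Nothing else within 22 GB beats 2698.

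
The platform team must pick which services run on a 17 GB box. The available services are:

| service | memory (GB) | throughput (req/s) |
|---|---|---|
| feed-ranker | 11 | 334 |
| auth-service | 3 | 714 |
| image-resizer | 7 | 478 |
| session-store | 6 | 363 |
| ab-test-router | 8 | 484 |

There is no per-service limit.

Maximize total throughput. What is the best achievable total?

The ratio ordering already packs tightly: 5×auth-service, 15 GB, 3570.
Nothing else within 17 GB beats 3570.

3570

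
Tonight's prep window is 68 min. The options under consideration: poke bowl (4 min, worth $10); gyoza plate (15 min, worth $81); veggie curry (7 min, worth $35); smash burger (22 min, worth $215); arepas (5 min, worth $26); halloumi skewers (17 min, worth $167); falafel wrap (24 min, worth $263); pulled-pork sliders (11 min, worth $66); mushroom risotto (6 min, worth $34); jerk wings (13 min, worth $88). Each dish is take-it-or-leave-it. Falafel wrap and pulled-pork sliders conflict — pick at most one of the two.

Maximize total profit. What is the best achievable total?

Taking smash burger + arepas + halloumi skewers + falafel wrap: 68 min used, 671 in profit.

671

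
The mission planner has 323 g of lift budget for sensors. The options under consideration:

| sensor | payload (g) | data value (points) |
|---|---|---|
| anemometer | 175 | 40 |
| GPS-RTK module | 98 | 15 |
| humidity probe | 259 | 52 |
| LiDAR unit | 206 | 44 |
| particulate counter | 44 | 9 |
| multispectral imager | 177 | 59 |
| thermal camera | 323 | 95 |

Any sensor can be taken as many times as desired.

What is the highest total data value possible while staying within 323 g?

95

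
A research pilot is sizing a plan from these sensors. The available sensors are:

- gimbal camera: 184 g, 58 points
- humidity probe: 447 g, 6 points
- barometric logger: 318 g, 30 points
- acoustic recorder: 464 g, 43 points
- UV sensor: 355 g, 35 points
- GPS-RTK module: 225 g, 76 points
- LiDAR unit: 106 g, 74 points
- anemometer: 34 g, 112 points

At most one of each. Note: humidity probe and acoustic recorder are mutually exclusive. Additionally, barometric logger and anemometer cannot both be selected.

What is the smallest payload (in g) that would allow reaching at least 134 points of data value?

140

Look for the lowest-payload combination reaching 134.
LiDAR unit + anemometer: 186 data value at 140 g.
No combination under 140 g hits 134.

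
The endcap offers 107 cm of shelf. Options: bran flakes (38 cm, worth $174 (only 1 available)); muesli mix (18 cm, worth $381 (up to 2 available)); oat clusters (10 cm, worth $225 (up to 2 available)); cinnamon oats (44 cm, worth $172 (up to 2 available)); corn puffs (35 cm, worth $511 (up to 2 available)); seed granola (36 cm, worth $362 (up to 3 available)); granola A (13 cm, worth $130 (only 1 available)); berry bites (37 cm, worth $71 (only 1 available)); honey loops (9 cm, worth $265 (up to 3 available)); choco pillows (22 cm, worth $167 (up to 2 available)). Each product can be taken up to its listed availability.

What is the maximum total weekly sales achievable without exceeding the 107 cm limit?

2174

Greedy by ratio would take 2×muesli mix + 2×oat clusters + granola A + 3×honey loops: 96 cm used, total 2137.
Replace granola A with choco pillows: the trade gains 37 net, giving 2174 at 105 cm.
No other feasible combination exceeds 2174.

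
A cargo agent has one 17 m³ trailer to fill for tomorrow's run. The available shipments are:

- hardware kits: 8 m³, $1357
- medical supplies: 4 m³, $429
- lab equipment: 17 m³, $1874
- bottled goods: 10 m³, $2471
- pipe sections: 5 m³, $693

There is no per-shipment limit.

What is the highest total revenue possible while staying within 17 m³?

The ratio ordering already packs tightly: bottled goods + pipe sections, 15 m³, 3164.

3164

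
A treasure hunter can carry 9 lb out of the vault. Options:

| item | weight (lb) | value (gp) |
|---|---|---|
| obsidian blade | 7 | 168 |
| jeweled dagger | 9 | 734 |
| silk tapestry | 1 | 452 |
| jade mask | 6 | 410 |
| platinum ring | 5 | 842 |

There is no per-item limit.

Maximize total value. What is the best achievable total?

The ratio ordering already packs tightly: 9×silk tapestry, 9 lb, 4068.
Every other selection either busts 9 lb or fails to beat 4068.

4068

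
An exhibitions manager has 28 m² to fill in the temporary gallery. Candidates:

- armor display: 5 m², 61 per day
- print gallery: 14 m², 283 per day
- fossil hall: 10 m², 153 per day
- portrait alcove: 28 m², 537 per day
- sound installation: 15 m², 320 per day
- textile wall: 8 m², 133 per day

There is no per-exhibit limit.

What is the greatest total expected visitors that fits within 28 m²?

Taking the top-ratio exhibits first gives armor display + sound installation + textile wall for 514 (28 m²).
The 28 m² tied up in armor display and sound installation and textile wall is better spent on 2×print gallery — total rises to 566 (28 m²).

566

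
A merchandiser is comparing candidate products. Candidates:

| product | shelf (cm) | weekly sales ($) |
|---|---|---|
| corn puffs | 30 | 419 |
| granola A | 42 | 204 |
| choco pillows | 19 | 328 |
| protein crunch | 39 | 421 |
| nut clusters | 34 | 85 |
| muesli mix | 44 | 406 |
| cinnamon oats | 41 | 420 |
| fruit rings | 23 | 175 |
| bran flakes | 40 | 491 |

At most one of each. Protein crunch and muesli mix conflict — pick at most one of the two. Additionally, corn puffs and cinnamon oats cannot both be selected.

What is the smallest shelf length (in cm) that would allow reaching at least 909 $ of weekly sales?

70

Minimise cm subject to total weekly sales ≥ 909.
Taking corn puffs + bran flakes gives 910 (≥ 909) for 70 cm.
Below 70 cm the best achievable stays under 909.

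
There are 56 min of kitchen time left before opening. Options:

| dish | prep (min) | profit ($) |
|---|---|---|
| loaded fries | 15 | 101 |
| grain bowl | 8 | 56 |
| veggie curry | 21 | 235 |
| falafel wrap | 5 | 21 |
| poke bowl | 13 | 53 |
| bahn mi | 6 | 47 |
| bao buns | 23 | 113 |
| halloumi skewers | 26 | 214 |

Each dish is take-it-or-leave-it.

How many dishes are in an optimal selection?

3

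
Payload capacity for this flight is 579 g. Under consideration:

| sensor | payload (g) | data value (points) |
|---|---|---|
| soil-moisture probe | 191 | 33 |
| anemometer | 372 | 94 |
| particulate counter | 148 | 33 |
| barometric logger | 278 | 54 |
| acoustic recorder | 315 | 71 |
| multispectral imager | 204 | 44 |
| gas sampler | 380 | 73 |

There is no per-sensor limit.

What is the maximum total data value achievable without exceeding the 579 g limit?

Density check — anemometer 0.25, acoustic recorder 0.23, particulate counter 0.22, multispectral imager 0.22 are the best per g.
The ratio heuristic lands on anemometer + particulate counter (127) but leaves 59 g idle.
The 148 g tied up in particulate counter is better spent on multispectral imager — total rises to 138 (576 g).
Nothing else within 579 g beats 138.

138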